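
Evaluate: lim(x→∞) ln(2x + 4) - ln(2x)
This is an ∞-∞ indeterminate form.

Combine fractions or rationalize to convert ∞-∞ to 0/0 form:
  lim(x→∞) ln(2x + 4) - ln(2x) = 0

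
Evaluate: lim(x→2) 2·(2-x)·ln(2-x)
This is a 0·∞ indeterminate form.

Rewrite 0·∞ as a quotient (0/0 or ∞/∞ form), then apply L'Hôpital's rule:
  lim(x→2) 2·(2-x)·ln(2-x) = 0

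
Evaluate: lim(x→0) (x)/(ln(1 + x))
This is a 0/0 indeterminate form.

Apply L'Hôpital's rule: differentiate numerator and denominator separately.
  f(x) = x   ⇒   f'(x) = 1
  g(x) = ln(x + 1)   ⇒   g'(x) = 1/(x + 1)
  lim(x→0) f'(x)/g'(x) = lim(x→0) (1)/(1/(x + 1))
  = 1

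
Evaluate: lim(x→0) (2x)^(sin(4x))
This is an exponential indeterminate form.

For exponential indeterminate forms, take the natural log:
  Let L = lim(x→0) (2x)^(sin(4x))
  Then ln(L) = lim(x→0) [exponent × ln(base)]
  Evaluate using L'Hôpital or standard limits, then exponentiate.
  L = 1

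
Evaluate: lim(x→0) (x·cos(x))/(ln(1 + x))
This is a 0/0 indeterminate form.

Apply L'Hôpital's rule: differentiate numerator and denominator separately.
  f(x) = x·cos(x)   ⇒   f'(x) = -x·sin(x) + cos(x)
  g(x) = ln(x + 1)   ⇒   g'(x) = 1/(x + 1)
  lim(x→0) f'(x)/g'(x) = lim(x→0) (-x·sin(x) + cos(x))/(1/(x + 1))
  = 1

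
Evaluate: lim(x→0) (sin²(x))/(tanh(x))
This is a 0/0 indeterminate form.

Apply L'Hôpital's rule: differentiate numerator and denominator separately.
  f(x) = sin(x)^2   ⇒   f'(x) = 2·sin(x)·cos(x)
  g(x) = tanh(x)   ⇒   g'(x) = 1 - tanh(x)^2
  lim(x→0) f'(x)/g'(x) = lim(x→0) (2·sin(x)·cos(x))/(1 - tanh(x)^2)
  = 0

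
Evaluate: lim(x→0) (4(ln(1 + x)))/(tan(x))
This is a 0/0 indeterminate form.

Apply L'Hôpital's rule: differentiate numerator and denominator separately.
  f(x) = 4·ln(x + 1)   ⇒   f'(x) = 4/(x + 1)
  g(x) = tan(x)   ⇒   g'(x) = tan(x)^2 + 1
  lim(x→0) f'(x)/g'(x) = lim(x→0) (4/(x + 1))/(tan(x)^2 + 1)
  = 4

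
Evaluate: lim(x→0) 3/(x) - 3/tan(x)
This is an ∞-∞ indeterminate form.

Combine fractions or rationalize to convert ∞-∞ to 0/0 form:
  lim(x→0) 3/(x) - 3/tan(x) = 0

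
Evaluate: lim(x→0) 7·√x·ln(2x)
This is a 0·∞ indeterminate form.

Rewrite 0·∞ as a quotient (0/0 or ∞/∞ form), then apply L'Hôpital's rule:
  lim(x→0) 7·√x·ln(2x) = 0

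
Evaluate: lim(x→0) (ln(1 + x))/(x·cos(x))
This is a 0/0 indeterminate form.

Apply L'Hôpital's rule: differentiate numerator and denominator separately.
  f(x) = ln(x + 1)   ⇒   f'(x) = 1/(x + 1)
  g(x) = x·cos(x)   ⇒   g'(x) = -x·sin(x) + cos(x)
  lim(x→0) f'(x)/g'(x) = lim(x→0) (1/(x + 1))/(-x·sin(x) + cos(x))
  = 1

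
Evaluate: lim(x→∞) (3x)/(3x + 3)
This is an ∞/∞ indeterminate form.

Apply L'Hôpital's rule: differentiate numerator and denominator separately.
  f(x) = 3·x   ⇒   f'(x) = 3
  g(x) = 3·x + 3   ⇒   g'(x) = 3
  lim(x→∞) f'(x)/g'(x) = lim(x→∞) (3)/(3)
  = 1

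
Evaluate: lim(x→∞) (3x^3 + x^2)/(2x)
This is an ∞/∞ indeterminate form.

Apply L'Hôpital's rule: differentiate numerator and denominator separately.
  f(x) = 3·x^3 + x^2   ⇒   f'(x) = 9·x^2 + 2·x
  g(x) = 2·x   ⇒   g'(x) = 2
  lim(x→∞) f'(x)/g'(x) = lim(x→∞) (9·x^2 + 2·x)/(2)
  = ∞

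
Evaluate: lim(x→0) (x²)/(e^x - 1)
This is a 0/0 indeterminate form.

Apply L'Hôpital's rule: differentiate numerator and denominator separately.
  f(x) = x^2   ⇒   f'(x) = 2·x
  g(x) = e^(x) - 1   ⇒   g'(x) = e^(x)
  lim(x→0) f'(x)/g'(x) = lim(x→0) (2·x)/(e^(x))
  = 0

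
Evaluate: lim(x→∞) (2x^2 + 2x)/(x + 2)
This is an ∞/∞ indeterminate form.

Apply L'Hôpital's rule: differentiate numerator and denominator separately.
  f(x) = 2·x^2 + 2·x   ⇒   f'(x) = 4·x + 2
  g(x) = x + 2   ⇒   g'(x) = 1
  lim(x→∞) f'(x)/g'(x) = lim(x→∞) (4·x + 2)/(1)
  = ∞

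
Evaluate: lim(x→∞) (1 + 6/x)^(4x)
This is an exponential indeterminate form.

For exponential indeterminate forms, take the natural log:
  Let L = lim(x→∞) (1 + 6/x)^(4x)
  Then ln(L) = lim(x→∞) [exponent × ln(base)]
  Evaluate using L'Hôpital or standard limits, then exponentiate.
  L = e^(24)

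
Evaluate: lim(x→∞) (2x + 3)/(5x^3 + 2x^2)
This is an ∞/∞ indeterminate form.

Apply L'Hôpital's rule: differentiate numerator and denominator separately.
  f(x) = 2·x + 3   ⇒   f'(x) = 2
  g(x) = 5·x^3 + 2·x^2   ⇒   g'(x) = 15·x^2 + 4·x
  lim(x→∞) f'(x)/g'(x) = lim(x→∞) (2)/(15·x^2 + 4·x)
  = 0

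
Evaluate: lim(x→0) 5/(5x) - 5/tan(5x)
This is an ∞-∞ indeterminate form.

Combine fractions or rationalize to convert ∞-∞ to 0/0 form:
  lim(x→0) 5/(5x) - 5/tan(5x) = 0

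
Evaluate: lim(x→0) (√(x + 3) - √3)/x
This is a standard limit.

Factor or rationalize the expression:
  lim(x→0) (√(x + 3) - √3)/x = sqrt(3)/6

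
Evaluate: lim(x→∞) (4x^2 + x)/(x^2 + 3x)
This is an ∞/∞ indeterminate form.

Apply L'Hôpital's rule: differentiate numerator and denominator separately.
  f(x) = 4·x^2 + x   ⇒   f'(x) = 8·x + 1
  g(x) = x^2 + 3·x   ⇒   g'(x) = 2·x + 3
  lim(x→∞) f'(x)/g'(x) = lim(x→∞) (8·x + 1)/(2·x + 3)
  = 4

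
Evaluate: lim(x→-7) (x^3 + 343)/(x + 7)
This is a standard limit.

Factor or rationalize the expression:
  lim(x→-7) (x^3 + 343)/(x + 7) = 147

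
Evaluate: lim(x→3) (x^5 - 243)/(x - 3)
This is a standard limit.

Factor or rationalize the expression:
  lim(x→3) (x^5 - 243)/(x - 3) = 405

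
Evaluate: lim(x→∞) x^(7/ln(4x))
This is an exponential indeterminate form.

For exponential indeterminate forms, take the natural log:
  Let L = lim(x→∞) x^(7/ln(4x))
  Then ln(L) = lim(x→∞) [exponent × ln(base)]
  Evaluate using L'Hôpital or standard limits, then exponentiate.
  L = e^(7)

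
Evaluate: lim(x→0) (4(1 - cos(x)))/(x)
This is a 0/0 indeterminate form.

Apply L'Hôpital's rule: differentiate numerator and denominator separately.
  f(x) = 4 - 4·cos(x)   ⇒   f'(x) = 4·sin(x)
  g(x) = x   ⇒   g'(x) = 1
  lim(x→0) f'(x)/g'(x) = lim(x→0) (4·sin(x))/(1)
  = 0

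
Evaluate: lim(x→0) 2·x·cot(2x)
This is a 0·∞ indeterminate form.

Rewrite 0·∞ as a quotient (0/0 or ∞/∞ form), then apply L'Hôpital's rule:
  lim(x→0) 2·x·cot(2x) = 1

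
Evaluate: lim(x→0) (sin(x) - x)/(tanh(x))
This is a 0/0 indeterminate form.

Apply L'Hôpital's rule: differentiate numerator and denominator separately.
  f(x) = -x + sin(x)   ⇒   f'(x) = cos(x) - 1
  g(x) = tanh(x)   ⇒   g'(x) = 1 - tanh(x)^2
  lim(x→0) f'(x)/g'(x) = lim(x→0) (cos(x) - 1)/(1 - tanh(x)^2)
  = 0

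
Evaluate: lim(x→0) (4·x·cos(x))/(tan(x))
This is a 0/0 indeterminate form.

Apply L'Hôpital's rule: differentiate numerator and denominator separately.
  f(x) = 4·x·cos(x)   ⇒   f'(x) = -4·x·sin(x) + 4·cos(x)
  g(x) = tan(x)   ⇒   g'(x) = tan(x)^2 + 1
  lim(x→0) f'(x)/g'(x) = lim(x→0) (-4·x·sin(x) + 4·cos(x))/(tan(x)^2 + 1)
  = 4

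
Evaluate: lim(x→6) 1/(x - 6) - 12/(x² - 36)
This is an ∞-∞ indeterminate form.

Combine fractions or rationalize to convert ∞-∞ to 0/0 form:
  lim(x→6) 1/(x - 6) - 12/(x² - 36) = 1/12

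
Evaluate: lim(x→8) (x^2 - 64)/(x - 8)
This is a standard limit.

Factor or rationalize the expression:
  lim(x→8) (x^2 - 64)/(x - 8) = 16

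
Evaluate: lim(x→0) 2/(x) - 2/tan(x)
This is an ∞-∞ indeterminate form.

Combine fractions or rationalize to convert ∞-∞ to 0/0 form:
  lim(x→0) 2/(x) - 2/tan(x) = 0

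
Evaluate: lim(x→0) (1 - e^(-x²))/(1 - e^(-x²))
This is a 0/0 indeterminate form.

Apply L'Hôpital's rule: differentiate numerator and denominator separately.
  f(x) = 1 - e^(-x^2)   ⇒   f'(x) = 2·x·e^(-x^2)
  g(x) = 1 - e^(-x^2)   ⇒   g'(x) = 2·x·e^(-x^2)
  lim(x→0) f'(x)/g'(x) = lim(x→0) (2·x·e^(-x^2))/(2·x·e^(-x^2))
  = 1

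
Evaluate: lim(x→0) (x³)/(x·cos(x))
This is a 0/0 indeterminate form.

Apply L'Hôpital's rule: differentiate numerator and denominator separately.
  f(x) = x^3   ⇒   f'(x) = 3·x^2
  g(x) = x·cos(x)   ⇒   g'(x) = -x·sin(x) + cos(x)
  lim(x→0) f'(x)/g'(x) = lim(x→0) (3·x^2)/(-x·sin(x) + cos(x))
  = 0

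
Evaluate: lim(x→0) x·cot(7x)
This is a 0·∞ indeterminate form.

Rewrite 0·∞ as a quotient (0/0 or ∞/∞ form), then apply L'Hôpital's rule:
  lim(x→0) x·cot(7x) = 1/7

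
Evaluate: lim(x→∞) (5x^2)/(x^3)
This is an ∞/∞ indeterminate form.

Apply L'Hôpital's rule: differentiate numerator and denominator separately.
  f(x) = 5·x^2   ⇒   f'(x) = 10·x
  g(x) = x^3   ⇒   g'(x) = 3·x^2
  lim(x→∞) f'(x)/g'(x) = lim(x→∞) (10·x)/(3·x^2)
  = 0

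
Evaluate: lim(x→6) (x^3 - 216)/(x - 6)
This is a standard limit.

Factor or rationalize the expression:
  lim(x→6) (x^3 - 216)/(x - 6) = 108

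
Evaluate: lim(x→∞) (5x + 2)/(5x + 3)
This is an ∞/∞ indeterminate form.

Apply L'Hôpital's rule: differentiate numerator and denominator separately.
  f(x) = 5·x + 2   ⇒   f'(x) = 5
  g(x) = 5·x + 3   ⇒   g'(x) = 5
  lim(x→∞) f'(x)/g'(x) = lim(x→∞) (5)/(5)
  = 1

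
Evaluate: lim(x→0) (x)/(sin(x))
This is a 0/0 indeterminate form.

Apply L'Hôpital's rule: differentiate numerator and denominator separately.
  f(x) = x   ⇒   f'(x) = 1
  g(x) = sin(x)   ⇒   g'(x) = cos(x)
  lim(x→0) f'(x)/g'(x) = lim(x→0) (1)/(cos(x))
  = 1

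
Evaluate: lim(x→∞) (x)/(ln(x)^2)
This is an ∞/∞ indeterminate form.

Apply L'Hôpital's rule: differentiate numerator and denominator separately.
  f(x) = x   ⇒   f'(x) = 1
  g(x) = ln(x)^2   ⇒   g'(x) = 2·ln(x)/x
  lim(x→∞) f'(x)/g'(x) = lim(x→∞) (1)/(2·ln(x)/x)
  = ∞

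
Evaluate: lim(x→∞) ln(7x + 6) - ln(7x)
This is an ∞-∞ indeterminate form.

Combine fractions or rationalize to convert ∞-∞ to 0/0 form:
  lim(x→∞) ln(7x + 6) - ln(7x) = 0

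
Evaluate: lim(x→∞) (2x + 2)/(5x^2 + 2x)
This is an ∞/∞ indeterminate form.

Apply L'Hôpital's rule: differentiate numerator and denominator separately.
  f(x) = 2·x + 2   ⇒   f'(x) = 2
  g(x) = 5·x^2 + 2·x   ⇒   g'(x) = 10·x + 2
  lim(x→∞) f'(x)/g'(x) = lim(x→∞) (2)/(10·x + 2)
  = 0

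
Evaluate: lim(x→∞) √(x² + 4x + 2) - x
This is an ∞-∞ indeterminate form.

Combine fractions or rationalize to convert ∞-∞ to 0/0 form:
  lim(x→∞) √(x² + 4x + 2) - x = 2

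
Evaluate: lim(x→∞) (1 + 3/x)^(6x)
This is an exponential indeterminate form.

For exponential indeterminate forms, take the natural log:
  Let L = lim(x→∞) (1 + 3/x)^(6x)
  Then ln(L) = lim(x→∞) [exponent × ln(base)]
  Evaluate using L'Hôpital or standard limits, then exponentiate.
  L = e^(18)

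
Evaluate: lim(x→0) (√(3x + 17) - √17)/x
This is a standard limit.

Factor or rationalize the expression:
  lim(x→0) (√(3x + 17) - √17)/x = 3·sqrt(17)/34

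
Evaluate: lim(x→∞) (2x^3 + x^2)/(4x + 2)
This is an ∞/∞ indeterminate form.

Apply L'Hôpital's rule: differentiate numerator and denominator separately.
  f(x) = 2·x^3 + x^2   ⇒   f'(x) = 6·x^2 + 2·x
  g(x) = 4·x + 2   ⇒   g'(x) = 4
  lim(x→∞) f'(x)/g'(x) = lim(x→∞) (6·x^2 + 2·x)/(4)
  = ∞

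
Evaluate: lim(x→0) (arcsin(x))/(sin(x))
This is a 0/0 indeterminate form.

Apply L'Hôpital's rule: differentiate numerator and denominator separately.
  f(x) = asin(x)   ⇒   f'(x) = 1/sqrt(1 - x^2)
  g(x) = sin(x)   ⇒   g'(x) = cos(x)
  lim(x→0) f'(x)/g'(x) = lim(x→0) (1/sqrt(1 - x^2))/(cos(x))
  = 1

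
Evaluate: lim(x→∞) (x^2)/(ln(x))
This is an ∞/∞ indeterminate form.

Apply L'Hôpital's rule: differentiate numerator and denominator separately.
  f(x) = x^2   ⇒   f'(x) = 2·x
  g(x) = ln(x)   ⇒   g'(x) = 1/x
  lim(x→∞) f'(x)/g'(x) = lim(x→∞) (2·x)/(1/x)
  = ∞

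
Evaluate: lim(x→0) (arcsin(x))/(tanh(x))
This is a 0/0 indeterminate form.

Apply L'Hôpital's rule: differentiate numerator and denominator separately.
  f(x) = asin(x)   ⇒   f'(x) = 1/sqrt(1 - x^2)
  g(x) = tanh(x)   ⇒   g'(x) = 1 - tanh(x)^2
  lim(x→0) f'(x)/g'(x) = lim(x→0) (1/sqrt(1 - x^2))/(1 - tanh(x)^2)
  = 1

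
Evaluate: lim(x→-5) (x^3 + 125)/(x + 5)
This is a standard limit.

Factor or rationalize the expression:
  lim(x→-5) (x^3 + 125)/(x + 5) = 75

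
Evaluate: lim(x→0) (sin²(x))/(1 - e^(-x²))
This is a 0/0 indeterminate form.

Apply L'Hôpital's rule: differentiate numerator and denominator separately.
  f(x) = sin(x)^2   ⇒   f'(x) = 2·sin(x)·cos(x)
  g(x) = 1 - e^(-x^2)   ⇒   g'(x) = 2·x·e^(-x^2)
  lim(x→0) f'(x)/g'(x) = lim(x→0) (2·sin(x)·cos(x))/(2·x·e^(-x^2))
  = 1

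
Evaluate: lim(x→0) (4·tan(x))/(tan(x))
This is a 0/0 indeterminate form.

Apply L'Hôpital's rule: differentiate numerator and denominator separately.
  f(x) = 4·tan(x)   ⇒   f'(x) = 4·tan(x)^2 + 4
  g(x) = tan(x)   ⇒   g'(x) = tan(x)^2 + 1
  lim(x→0) f'(x)/g'(x) = lim(x→0) (4·tan(x)^2 + 4)/(tan(x)^2 + 1)
  = 4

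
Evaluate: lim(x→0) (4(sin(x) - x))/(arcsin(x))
This is a 0/0 indeterminate form.

Apply L'Hôpital's rule: differentiate numerator and denominator separately.
  f(x) = -4·x + 4·sin(x)   ⇒   f'(x) = 4·cos(x) - 4
  g(x) = asin(x)   ⇒   g'(x) = 1/sqrt(1 - x^2)
  lim(x→0) f'(x)/g'(x) = lim(x→0) (4·cos(x) - 4)/(1/sqrt(1 - x^2))
  = 0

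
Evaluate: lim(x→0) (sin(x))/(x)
This is a 0/0 indeterminate form.

Apply L'Hôpital's rule: differentiate numerator and denominator separately.
  f(x) = sin(x)   ⇒   f'(x) = cos(x)
  g(x) = x   ⇒   g'(x) = 1
  lim(x→0) f'(x)/g'(x) = lim(x→0) (cos(x))/(1)
  = 1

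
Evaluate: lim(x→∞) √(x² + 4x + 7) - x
This is an ∞-∞ indeterminate form.

Combine fractions or rationalize to convert ∞-∞ to 0/0 form:
  lim(x→∞) √(x² + 4x + 7) - x = 2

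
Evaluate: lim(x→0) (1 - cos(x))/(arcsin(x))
This is a 0/0 indeterminate form.

Apply L'Hôpital's rule: differentiate numerator and denominator separately.
  f(x) = 1 - cos(x)   ⇒   f'(x) = sin(x)
  g(x) = asin(x)   ⇒   g'(x) = 1/sqrt(1 - x^2)
  lim(x→0) f'(x)/g'(x) = lim(x→0) (sin(x))/(1/sqrt(1 - x^2))
  = 0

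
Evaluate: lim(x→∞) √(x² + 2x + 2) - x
This is an ∞-∞ indeterminate form.

Combine fractions or rationalize to convert ∞-∞ to 0/0 form:
  lim(x→∞) √(x² + 2x + 2) - x = 1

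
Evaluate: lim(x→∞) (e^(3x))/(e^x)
This is an ∞/∞ indeterminate form.

Apply L'Hôpital's rule: differentiate numerator and denominator separately.
  f(x) = e^(3·x)   ⇒   f'(x) = 3·e^(3·x)
  g(x) = e^(x)   ⇒   g'(x) = e^(x)
  lim(x→∞) f'(x)/g'(x) = lim(x→∞) (3·e^(3·x))/(e^(x))
  = ∞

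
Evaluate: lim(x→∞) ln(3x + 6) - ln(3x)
This is an ∞-∞ indeterminate form.

Combine fractions or rationalize to convert ∞-∞ to 0/0 form:
  lim(x→∞) ln(3x + 6) - ln(3x) = 0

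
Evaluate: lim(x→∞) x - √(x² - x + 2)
This is an ∞-∞ indeterminate form.

Combine fractions or rationalize to convert ∞-∞ to 0/0 form:
  lim(x→∞) x - √(x² - x + 2) = 1/2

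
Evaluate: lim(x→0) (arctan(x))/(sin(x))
This is a 0/0 indeterminate form.

Apply L'Hôpital's rule: differentiate numerator and denominator separately.
  f(x) = atan(x)   ⇒   f'(x) = 1/(x^2 + 1)
  g(x) = sin(x)   ⇒   g'(x) = cos(x)
  lim(x→0) f'(x)/g'(x) = lim(x→0) (1/(x^2 + 1))/(cos(x))
  = 1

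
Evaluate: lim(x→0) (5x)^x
This is an exponential indeterminate form.

For exponential indeterminate forms, take the natural log:
  Let L = lim(x→0) (5x)^x
  Then ln(L) = lim(x→0) [exponent × ln(base)]
  Evaluate using L'Hôpital or standard limits, then exponentiate.
  L = 1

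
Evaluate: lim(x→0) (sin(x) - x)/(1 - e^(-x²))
This is a 0/0 indeterminate form.

Apply L'Hôpital's rule: differentiate numerator and denominator separately.
  f(x) = -x + sin(x)   ⇒   f'(x) = cos(x) - 1
  g(x) = 1 - e^(-x^2)   ⇒   g'(x) = 2·x·e^(-x^2)
  lim(x→0) f'(x)/g'(x) = lim(x→0) (cos(x) - 1)/(2·x·e^(-x^2))
  = 0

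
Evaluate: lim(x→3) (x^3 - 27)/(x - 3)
This is a standard limit.

Factor or rationalize the expression:
  lim(x→3) (x^3 - 27)/(x - 3) = 27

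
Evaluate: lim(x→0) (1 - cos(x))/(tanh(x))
This is a 0/0 indeterminate form.

Apply L'Hôpital's rule: differentiate numerator and denominator separately.
  f(x) = 1 - cos(x)   ⇒   f'(x) = sin(x)
  g(x) = tanh(x)   ⇒   g'(x) = 1 - tanh(x)^2
  lim(x→0) f'(x)/g'(x) = lim(x→0) (sin(x))/(1 - tanh(x)^2)
  = 0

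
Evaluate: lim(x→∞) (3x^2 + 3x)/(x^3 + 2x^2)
This is an ∞/∞ indeterminate form.

Apply L'Hôpital's rule: differentiate numerator and denominator separately.
  f(x) = 3·x^2 + 3·x   ⇒   f'(x) = 6·x + 3
  g(x) = x^3 + 2·x^2   ⇒   g'(x) = 3·x^2 + 4·x
  lim(x→∞) f'(x)/g'(x) = lim(x→∞) (6·x + 3)/(3·x^2 + 4·x)
  = 0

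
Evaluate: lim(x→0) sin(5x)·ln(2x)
This is a 0·∞ indeterminate form.

Rewrite 0·∞ as a quotient (0/0 or ∞/∞ form), then apply L'Hôpital's rule:
  lim(x→0) sin(5x)·ln(2x) = 0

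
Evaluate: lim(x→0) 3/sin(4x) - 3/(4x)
This is an ∞-∞ indeterminate form.

Combine fractions or rationalize to convert ∞-∞ to 0/0 form:
  lim(x→0) 3/sin(4x) - 3/(4x) = 0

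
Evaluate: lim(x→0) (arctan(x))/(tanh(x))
This is a 0/0 indeterminate form.

Apply L'Hôpital's rule: differentiate numerator and denominator separately.
  f(x) = atan(x)   ⇒   f'(x) = 1/(x^2 + 1)
  g(x) = tanh(x)   ⇒   g'(x) = 1 - tanh(x)^2
  lim(x→0) f'(x)/g'(x) = lim(x→0) (1/(x^2 + 1))/(1 - tanh(x)^2)
  = 1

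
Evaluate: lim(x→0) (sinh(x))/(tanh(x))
This is a 0/0 indeterminate form.

Apply L'Hôpital's rule: differentiate numerator and denominator separately.
  f(x) = sinh(x)   ⇒   f'(x) = cosh(x)
  g(x) = tanh(x)   ⇒   g'(x) = 1 - tanh(x)^2
  lim(x→0) f'(x)/g'(x) = lim(x→0) (cosh(x))/(1 - tanh(x)^2)
  = 1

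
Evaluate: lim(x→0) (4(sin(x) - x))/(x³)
This is a 0/0 indeterminate form.

Apply L'Hôpital's rule: differentiate numerator and denominator separately.
  f(x) = -4·x + 4·sin(x)   ⇒   f'(x) = 4·cos(x) - 4
  g(x) = x^3   ⇒   g'(x) = 3·x^2
  lim(x→0) f'(x)/g'(x) = lim(x→0) (4·cos(x) - 4)/(3·x^2)
  = -2/3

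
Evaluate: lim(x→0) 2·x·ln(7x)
This is a 0·∞ indeterminate form.

Rewrite 0·∞ as a quotient (0/0 or ∞/∞ form), then apply L'Hôpital's rule:
  lim(x→0) 2·x·ln(7x) = 0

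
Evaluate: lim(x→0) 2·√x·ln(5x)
This is a 0·∞ indeterminate form.

Rewrite 0·∞ as a quotient (0/0 or ∞/∞ form), then apply L'Hôpital's rule:
  lim(x→0) 2·√x·ln(5x) = 0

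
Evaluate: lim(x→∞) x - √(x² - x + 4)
This is an ∞-∞ indeterminate form.

Combine fractions or rationalize to convert ∞-∞ to 0/0 form:
  lim(x→∞) x - √(x² - x + 4) = 1/2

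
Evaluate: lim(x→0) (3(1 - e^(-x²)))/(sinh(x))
This is a 0/0 indeterminate form.

Apply L'Hôpital's rule: differentiate numerator and denominator separately.
  f(x) = 3 - 3·e^(-x^2)   ⇒   f'(x) = 6·x·e^(-x^2)
  g(x) = sinh(x)   ⇒   g'(x) = cosh(x)
  lim(x→0) f'(x)/g'(x) = lim(x→0) (6·x·e^(-x^2))/(cosh(x))
  = 0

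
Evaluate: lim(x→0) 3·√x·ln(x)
This is a 0·∞ indeterminate form.

Rewrite 0·∞ as a quotient (0/0 or ∞/∞ form), then apply L'Hôpital's rule:
  lim(x→0) 3·√x·ln(x) = 0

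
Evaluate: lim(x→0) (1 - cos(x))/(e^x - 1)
This is a 0/0 indeterminate form.

Apply L'Hôpital's rule: differentiate numerator and denominator separately.
  f(x) = 1 - cos(x)   ⇒   f'(x) = sin(x)
  g(x) = e^(x) - 1   ⇒   g'(x) = e^(x)
  lim(x→0) f'(x)/g'(x) = lim(x→0) (sin(x))/(e^(x))
  = 0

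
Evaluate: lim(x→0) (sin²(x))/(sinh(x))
This is a 0/0 indeterminate form.

Apply L'Hôpital's rule: differentiate numerator and denominator separately.
  f(x) = sin(x)^2   ⇒   f'(x) = 2·sin(x)·cos(x)
  g(x) = sinh(x)   ⇒   g'(x) = cosh(x)
  lim(x→0) f'(x)/g'(x) = lim(x→0) (2·sin(x)·cos(x))/(cosh(x))
  = 0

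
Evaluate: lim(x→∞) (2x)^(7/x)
This is an exponential indeterminate form.

For exponential indeterminate forms, take the natural log:
  Let L = lim(x→∞) (2x)^(7/x)
  Then ln(L) = lim(x→∞) [exponent × ln(base)]
  Evaluate using L'Hôpital or standard limits, then exponentiate.
  L = 1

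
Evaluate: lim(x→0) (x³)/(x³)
This is a 0/0 indeterminate form.

Apply L'Hôpital's rule: differentiate numerator and denominator separately.
  f(x) = x^3   ⇒   f'(x) = 3·x^2
  g(x) = x^3   ⇒   g'(x) = 3·x^2
  lim(x→0) f'(x)/g'(x) = lim(x→0) (3·x^2)/(3·x^2)
  = 1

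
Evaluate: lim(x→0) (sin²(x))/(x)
This is a 0/0 indeterminate form.

Apply L'Hôpital's rule: differentiate numerator and denominator separately.
  f(x) = sin(x)^2   ⇒   f'(x) = 2·sin(x)·cos(x)
  g(x) = x   ⇒   g'(x) = 1
  lim(x→0) f'(x)/g'(x) = lim(x→0) (2·sin(x)·cos(x))/(1)
  = 0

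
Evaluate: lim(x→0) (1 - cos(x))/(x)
This is a 0/0 indeterminate form.

Apply L'Hôpital's rule: differentiate numerator and denominator separately.
  f(x) = 1 - cos(x)   ⇒   f'(x) = sin(x)
  g(x) = x   ⇒   g'(x) = 1
  lim(x→0) f'(x)/g'(x) = lim(x→0) (sin(x))/(1)
  = 0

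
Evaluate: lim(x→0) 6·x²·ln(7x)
This is a 0·∞ indeterminate form.

Rewrite 0·∞ as a quotient (0/0 or ∞/∞ form), then apply L'Hôpital's rule:
  lim(x→0) 6·x²·ln(7x) = 0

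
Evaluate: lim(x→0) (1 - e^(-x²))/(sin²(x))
This is a 0/0 indeterminate form.

Apply L'Hôpital's rule: differentiate numerator and denominator separately.
  f(x) = 1 - e^(-x^2)   ⇒   f'(x) = 2·x·e^(-x^2)
  g(x) = sin(x)^2   ⇒   g'(x) = 2·sin(x)·cos(x)
  lim(x→0) f'(x)/g'(x) = lim(x→0) (2·x·e^(-x^2))/(2·sin(x)·cos(x))
  = 1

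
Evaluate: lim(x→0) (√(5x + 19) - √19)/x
This is a standard limit.

Factor or rationalize the expression:
  lim(x→0) (√(5x + 19) - √19)/x = 5·sqrt(19)/38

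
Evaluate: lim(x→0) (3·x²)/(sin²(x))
This is a 0/0 indeterminate form.

Apply L'Hôpital's rule: differentiate numerator and denominator separately.
  f(x) = 3·x^2   ⇒   f'(x) = 6·x
  g(x) = sin(x)^2   ⇒   g'(x) = 2·sin(x)·cos(x)
  lim(x→0) f'(x)/g'(x) = lim(x→0) (6·x)/(2·sin(x)·cos(x))
  = 3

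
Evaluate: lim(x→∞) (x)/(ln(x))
This is an ∞/∞ indeterminate form.

Apply L'Hôpital's rule: differentiate numerator and denominator separately.
  f(x) = x   ⇒   f'(x) = 1
  g(x) = ln(x)   ⇒   g'(x) = 1/x
  lim(x→∞) f'(x)/g'(x) = lim(x→∞) (1)/(1/x)
  = ∞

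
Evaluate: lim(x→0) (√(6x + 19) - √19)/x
This is a standard limit.

Factor or rationalize the expression:
  lim(x→0) (√(6x + 19) - √19)/x = 3·sqrt(19)/19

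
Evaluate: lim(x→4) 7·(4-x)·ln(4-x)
This is a 0·∞ indeterminate form.

Rewrite 0·∞ as a quotient (0/0 or ∞/∞ form), then apply L'Hôpital's rule:
  lim(x→4) 7·(4-x)·ln(4-x) = 0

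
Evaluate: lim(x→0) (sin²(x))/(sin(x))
This is a 0/0 indeterminate form.

Apply L'Hôpital's rule: differentiate numerator and denominator separately.
  f(x) = sin(x)^2   ⇒   f'(x) = 2·sin(x)·cos(x)
  g(x) = sin(x)   ⇒   g'(x) = cos(x)
  lim(x→0) f'(x)/g'(x) = lim(x→0) (2·sin(x)·cos(x))/(cos(x))
  = 0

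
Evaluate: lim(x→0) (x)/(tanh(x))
This is a 0/0 indeterminate form.

Apply L'Hôpital's rule: differentiate numerator and denominator separately.
  f(x) = x   ⇒   f'(x) = 1
  g(x) = tanh(x)   ⇒   g'(x) = 1 - tanh(x)^2
  lim(x→0) f'(x)/g'(x) = lim(x→0) (1)/(1 - tanh(x)^2)
  = 1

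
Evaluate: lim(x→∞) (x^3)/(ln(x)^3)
This is an ∞/∞ indeterminate form.

Apply L'Hôpital's rule: differentiate numerator and denominator separately.
  f(x) = x^3   ⇒   f'(x) = 3·x^2
  g(x) = ln(x)^3   ⇒   g'(x) = 3·ln(x)^2/x
  lim(x→∞) f'(x)/g'(x) = lim(x→∞) (3·x^2)/(3·ln(x)^2/x)
  = ∞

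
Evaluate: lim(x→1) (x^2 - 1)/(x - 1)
This is a standard limit.

Factor or rationalize the expression:
  lim(x→1) (x^2 - 1)/(x - 1) = 2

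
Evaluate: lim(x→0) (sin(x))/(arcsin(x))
This is a 0/0 indeterminate form.

Apply L'Hôpital's rule: differentiate numerator and denominator separately.
  f(x) = sin(x)   ⇒   f'(x) = cos(x)
  g(x) = asin(x)   ⇒   g'(x) = 1/sqrt(1 - x^2)
  lim(x→0) f'(x)/g'(x) = lim(x→0) (cos(x))/(1/sqrt(1 - x^2))
  = 1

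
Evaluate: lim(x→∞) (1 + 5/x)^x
This is an exponential indeterminate form.

For exponential indeterminate forms, take the natural log:
  Let L = lim(x→∞) (1 + 5/x)^x
  Then ln(L) = lim(x→∞) [exponent × ln(base)]
  Evaluate using L'Hôpital or standard limits, then exponentiate.
  L = e^(5)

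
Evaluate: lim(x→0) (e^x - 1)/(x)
This is a 0/0 indeterminate form.

Apply L'Hôpital's rule: differentiate numerator and denominator separately.
  f(x) = e^(x) - 1   ⇒   f'(x) = e^(x)
  g(x) = x   ⇒   g'(x) = 1
  lim(x→0) f'(x)/g'(x) = lim(x→0) (e^(x))/(1)
  = 1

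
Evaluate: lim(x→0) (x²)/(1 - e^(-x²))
This is a 0/0 indeterminate form.

Apply L'Hôpital's rule: differentiate numerator and denominator separately.
  f(x) = x^2   ⇒   f'(x) = 2·x
  g(x) = 1 - e^(-x^2)   ⇒   g'(x) = 2·x·e^(-x^2)
  lim(x→0) f'(x)/g'(x) = lim(x→0) (2·x)/(2·x·e^(-x^2))
  = 1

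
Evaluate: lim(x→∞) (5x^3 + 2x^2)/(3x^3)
This is an ∞/∞ indeterminate form.

Apply L'Hôpital's rule: differentiate numerator and denominator separately.
  f(x) = 5·x^3 + 2·x^2   ⇒   f'(x) = 15·x^2 + 4·x
  g(x) = 3·x^3   ⇒   g'(x) = 9·x^2
  lim(x→∞) f'(x)/g'(x) = lim(x→∞) (15·x^2 + 4·x)/(9·x^2)
  = 5/3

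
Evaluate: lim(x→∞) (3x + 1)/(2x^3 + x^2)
This is an ∞/∞ indeterminate form.

Apply L'Hôpital's rule: differentiate numerator and denominator separately.
  f(x) = 3·x + 1   ⇒   f'(x) = 3
  g(x) = 2·x^3 + x^2   ⇒   g'(x) = 6·x^2 + 2·x
  lim(x→∞) f'(x)/g'(x) = lim(x→∞) (3)/(6·x^2 + 2·x)
  = 0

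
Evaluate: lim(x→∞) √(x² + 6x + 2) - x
This is an ∞-∞ indeterminate form.

Combine fractions or rationalize to convert ∞-∞ to 0/0 form:
  lim(x→∞) √(x² + 6x + 2) - x = 3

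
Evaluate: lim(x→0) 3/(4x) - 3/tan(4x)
This is an ∞-∞ indeterminate form.

Combine fractions or rationalize to convert ∞-∞ to 0/0 form:
  lim(x→0) 3/(4x) - 3/tan(4x) = 0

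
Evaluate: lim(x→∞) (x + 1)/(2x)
This is an ∞/∞ indeterminate form.

Apply L'Hôpital's rule: differentiate numerator and denominator separately.
  f(x) = x + 1   ⇒   f'(x) = 1
  g(x) = 2·x   ⇒   g'(x) = 2
  lim(x→∞) f'(x)/g'(x) = lim(x→∞) (1)/(2)
  = 1/2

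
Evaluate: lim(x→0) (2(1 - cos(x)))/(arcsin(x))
This is a 0/0 indeterminate form.

Apply L'Hôpital's rule: differentiate numerator and denominator separately.
  f(x) = 2 - 2·cos(x)   ⇒   f'(x) = 2·sin(x)
  g(x) = asin(x)   ⇒   g'(x) = 1/sqrt(1 - x^2)
  lim(x→0) f'(x)/g'(x) = lim(x→0) (2·sin(x))/(1/sqrt(1 - x^2))
  = 0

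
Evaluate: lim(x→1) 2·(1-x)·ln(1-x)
This is a 0·∞ indeterminate form.

Rewrite 0·∞ as a quotient (0/0 or ∞/∞ form), then apply L'Hôpital's rule:
  lim(x→1) 2·(1-x)·ln(1-x) = 0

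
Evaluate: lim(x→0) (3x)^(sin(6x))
This is an exponential indeterminate form.

For exponential indeterminate forms, take the natural log:
  Let L = lim(x→0) (3x)^(sin(6x))
  Then ln(L) = lim(x→0) [exponent × ln(base)]
  Evaluate using L'Hôpital or standard limits, then exponentiate.
  L = 1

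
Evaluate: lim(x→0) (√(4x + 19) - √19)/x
This is a standard limit.

Factor or rationalize the expression:
  lim(x→0) (√(4x + 19) - √19)/x = 2·sqrt(19)/19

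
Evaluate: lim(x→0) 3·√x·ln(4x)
This is a 0·∞ indeterminate form.

Rewrite 0·∞ as a quotient (0/0 or ∞/∞ form), then apply L'Hôpital's rule:
  lim(x→0) 3·√x·ln(4x) = 0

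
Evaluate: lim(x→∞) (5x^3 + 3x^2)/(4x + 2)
This is an ∞/∞ indeterminate form.

Apply L'Hôpital's rule: differentiate numerator and denominator separately.
  f(x) = 5·x^3 + 3·x^2   ⇒   f'(x) = 15·x^2 + 6·x
  g(x) = 4·x + 2   ⇒   g'(x) = 4
  lim(x→∞) f'(x)/g'(x) = lim(x→∞) (15·x^2 + 6·x)/(4)
  = ∞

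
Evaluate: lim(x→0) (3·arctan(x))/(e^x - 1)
This is a 0/0 indeterminate form.

Apply L'Hôpital's rule: differentiate numerator and denominator separately.
  f(x) = 3·atan(x)   ⇒   f'(x) = 3/(x^2 + 1)
  g(x) = e^(x) - 1   ⇒   g'(x) = e^(x)
  lim(x→0) f'(x)/g'(x) = lim(x→0) (3/(x^2 + 1))/(e^(x))
  = 3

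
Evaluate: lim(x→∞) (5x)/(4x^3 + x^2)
This is an ∞/∞ indeterminate form.

Apply L'Hôpital's rule: differentiate numerator and denominator separately.
  f(x) = 5·x   ⇒   f'(x) = 5
  g(x) = 4·x^3 + x^2   ⇒   g'(x) = 12·x^2 + 2·x
  lim(x→∞) f'(x)/g'(x) = lim(x→∞) (5)/(12·x^2 + 2·x)
  = 0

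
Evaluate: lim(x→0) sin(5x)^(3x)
This is an exponential indeterminate form.

For exponential indeterminate forms, take the natural log:
  Let L = lim(x→0) sin(5x)^(3x)
  Then ln(L) = lim(x→0) [exponent × ln(base)]
  Evaluate using L'Hôpital or standard limits, then exponentiate.
  L = 1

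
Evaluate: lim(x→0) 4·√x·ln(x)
This is a 0·∞ indeterminate form.

Rewrite 0·∞ as a quotient (0/0 or ∞/∞ form), then apply L'Hôpital's rule:
  lim(x→0) 4·√x·ln(x) = 0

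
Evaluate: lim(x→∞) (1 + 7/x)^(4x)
This is an exponential indeterminate form.

For exponential indeterminate forms, take the natural log:
  Let L = lim(x→∞) (1 + 7/x)^(4x)
  Then ln(L) = lim(x→∞) [exponent × ln(base)]
  Evaluate using L'Hôpital or standard limits, then exponentiate.
  L = e^(28)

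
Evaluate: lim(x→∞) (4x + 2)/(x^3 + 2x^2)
This is an ∞/∞ indeterminate form.

Apply L'Hôpital's rule: differentiate numerator and denominator separately.
  f(x) = 4·x + 2   ⇒   f'(x) = 4
  g(x) = x^3 + 2·x^2   ⇒   g'(x) = 3·x^2 + 4·x
  lim(x→∞) f'(x)/g'(x) = lim(x→∞) (4)/(3·x^2 + 4·x)
  = 0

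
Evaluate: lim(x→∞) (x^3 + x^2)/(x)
This is an ∞/∞ indeterminate form.

Apply L'Hôpital's rule: differentiate numerator and denominator separately.
  f(x) = x^3 + x^2   ⇒   f'(x) = 3·x^2 + 2·x
  g(x) = x   ⇒   g'(x) = 1
  lim(x→∞) f'(x)/g'(x) = lim(x→∞) (3·x^2 + 2·x)/(1)
  = ∞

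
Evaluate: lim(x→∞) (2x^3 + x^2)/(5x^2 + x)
This is an ∞/∞ indeterminate form.

Apply L'Hôpital's rule: differentiate numerator and denominator separately.
  f(x) = 2·x^3 + x^2   ⇒   f'(x) = 6·x^2 + 2·x
  g(x) = 5·x^2 + x   ⇒   g'(x) = 10·x + 1
  lim(x→∞) f'(x)/g'(x) = lim(x→∞) (6·x^2 + 2·x)/(10·x + 1)
  = ∞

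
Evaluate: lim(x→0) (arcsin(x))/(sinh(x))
This is a 0/0 indeterminate form.

Apply L'Hôpital's rule: differentiate numerator and denominator separately.
  f(x) = asin(x)   ⇒   f'(x) = 1/sqrt(1 - x^2)
  g(x) = sinh(x)   ⇒   g'(x) = cosh(x)
  lim(x→0) f'(x)/g'(x) = lim(x→0) (1/sqrt(1 - x^2))/(cosh(x))
  = 1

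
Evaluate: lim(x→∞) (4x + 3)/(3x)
This is an ∞/∞ indeterminate form.

Apply L'Hôpital's rule: differentiate numerator and denominator separately.
  f(x) = 4·x + 3   ⇒   f'(x) = 4
  g(x) = 3·x   ⇒   g'(x) = 3
  lim(x→∞) f'(x)/g'(x) = lim(x→∞) (4)/(3)
  = 4/3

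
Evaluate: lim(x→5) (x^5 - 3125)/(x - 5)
This is a standard limit.

Factor or rationalize the expression:
  lim(x→5) (x^5 - 3125)/(x - 5) = 3125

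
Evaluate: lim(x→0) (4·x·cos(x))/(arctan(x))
This is a 0/0 indeterminate form.

Apply L'Hôpital's rule: differentiate numerator and denominator separately.
  f(x) = 4·x·cos(x)   ⇒   f'(x) = -4·x·sin(x) + 4·cos(x)
  g(x) = atan(x)   ⇒   g'(x) = 1/(x^2 + 1)
  lim(x→0) f'(x)/g'(x) = lim(x→0) (-4·x·sin(x) + 4·cos(x))/(1/(x^2 + 1))
  = 4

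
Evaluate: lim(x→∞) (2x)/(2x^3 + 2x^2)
This is an ∞/∞ indeterminate form.

Apply L'Hôpital's rule: differentiate numerator and denominator separately.
  f(x) = 2·x   ⇒   f'(x) = 2
  g(x) = 2·x^3 + 2·x^2   ⇒   g'(x) = 6·x^2 + 4·x
  lim(x→∞) f'(x)/g'(x) = lim(x→∞) (2)/(6·x^2 + 4·x)
  = 0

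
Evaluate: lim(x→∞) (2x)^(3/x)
This is an exponential indeterminate form.

For exponential indeterminate forms, take the natural log:
  Let L = lim(x→∞) (2x)^(3/x)
  Then ln(L) = lim(x→∞) [exponent × ln(base)]
  Evaluate using L'Hôpital or standard limits, then exponentiate.
  L = 1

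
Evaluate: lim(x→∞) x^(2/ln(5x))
This is an exponential indeterminate form.

For exponential indeterminate forms, take the natural log:
  Let L = lim(x→∞) x^(2/ln(5x))
  Then ln(L) = lim(x→∞) [exponent × ln(base)]
  Evaluate using L'Hôpital or standard limits, then exponentiate.
  L = e²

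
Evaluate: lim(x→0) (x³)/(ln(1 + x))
This is a 0/0 indeterminate form.

Apply L'Hôpital's rule: differentiate numerator and denominator separately.
  f(x) = x^3   ⇒   f'(x) = 3·x^2
  g(x) = ln(x + 1)   ⇒   g'(x) = 1/(x + 1)
  lim(x→0) f'(x)/g'(x) = lim(x→0) (3·x^2)/(1/(x + 1))
  = 0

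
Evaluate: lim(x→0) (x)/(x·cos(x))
This is a 0/0 indeterminate form.

Apply L'Hôpital's rule: differentiate numerator and denominator separately.
  f(x) = x   ⇒   f'(x) = 1
  g(x) = x·cos(x)   ⇒   g'(x) = -x·sin(x) + cos(x)
  lim(x→0) f'(x)/g'(x) = lim(x→0) (1)/(-x·sin(x) + cos(x))
  = 1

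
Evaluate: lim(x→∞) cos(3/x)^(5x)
This is an exponential indeterminate form.

For exponential indeterminate forms, take the natural log:
  Let L = lim(x→∞) cos(3/x)^(5x)
  Then ln(L) = lim(x→∞) [exponent × ln(base)]
  Evaluate using L'Hôpital or standard limits, then exponentiate.
  L = 1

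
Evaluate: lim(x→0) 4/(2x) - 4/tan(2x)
This is an ∞-∞ indeterminate form.

Combine fractions or rationalize to convert ∞-∞ to 0/0 form:
  lim(x→0) 4/(2x) - 4/tan(2x) = 0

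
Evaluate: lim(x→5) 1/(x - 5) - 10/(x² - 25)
This is an ∞-∞ indeterminate form.

Combine fractions or rationalize to convert ∞-∞ to 0/0 form:
  lim(x→5) 1/(x - 5) - 10/(x² - 25) = 1/10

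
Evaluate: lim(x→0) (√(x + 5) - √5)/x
This is a standard limit.

Factor or rationalize the expression:
  lim(x→0) (√(x + 5) - √5)/x = sqrt(5)/10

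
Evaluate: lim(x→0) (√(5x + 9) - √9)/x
This is a standard limit.

Factor or rationalize the expression:
  lim(x→0) (√(5x + 9) - √9)/x = 5/6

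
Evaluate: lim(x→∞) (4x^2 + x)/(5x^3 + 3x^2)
This is an ∞/∞ indeterminate form.

Apply L'Hôpital's rule: differentiate numerator and denominator separately.
  f(x) = 4·x^2 + x   ⇒   f'(x) = 8·x + 1
  g(x) = 5·x^3 + 3·x^2   ⇒   g'(x) = 15·x^2 + 6·x
  lim(x→∞) f'(x)/g'(x) = lim(x→∞) (8·x + 1)/(15·x^2 + 6·x)
  = 0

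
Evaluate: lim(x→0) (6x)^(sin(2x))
This is an exponential indeterminate form.

For exponential indeterminate forms, take the natural log:
  Let L = lim(x→0) (6x)^(sin(2x))
  Then ln(L) = lim(x→0) [exponent × ln(base)]
  Evaluate using L'Hôpital or standard limits, then exponentiate.
  L = 1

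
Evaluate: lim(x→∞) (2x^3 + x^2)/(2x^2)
This is an ∞/∞ indeterminate form.

Apply L'Hôpital's rule: differentiate numerator and denominator separately.
  f(x) = 2·x^3 + x^2   ⇒   f'(x) = 6·x^2 + 2·x
  g(x) = 2·x^2   ⇒   g'(x) = 4·x
  lim(x→∞) f'(x)/g'(x) = lim(x→∞) (6·x^2 + 2·x)/(4·x)
  = ∞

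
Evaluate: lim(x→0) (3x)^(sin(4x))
This is an exponential indeterminate form.

For exponential indeterminate forms, take the natural log:
  Let L = lim(x→0) (3x)^(sin(4x))
  Then ln(L) = lim(x→0) [exponent × ln(base)]
  Evaluate using L'Hôpital or standard limits, then exponentiate.
  L = 1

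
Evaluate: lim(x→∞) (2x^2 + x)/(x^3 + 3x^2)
This is an ∞/∞ indeterminate form.

Apply L'Hôpital's rule: differentiate numerator and denominator separately.
  f(x) = 2·x^2 + x   ⇒   f'(x) = 4·x + 1
  g(x) = x^3 + 3·x^2   ⇒   g'(x) = 3·x^2 + 6·x
  lim(x→∞) f'(x)/g'(x) = lim(x→∞) (4·x + 1)/(3·x^2 + 6·x)
  = 0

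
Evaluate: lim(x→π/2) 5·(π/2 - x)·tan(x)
This is a 0·∞ indeterminate form.

Rewrite 0·∞ as a quotient (0/0 or ∞/∞ form), then apply L'Hôpital's rule:
  lim(x→π/2) 5·(π/2 - x)·tan(x) = 5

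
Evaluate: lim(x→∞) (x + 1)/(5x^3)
This is an ∞/∞ indeterminate form.

Apply L'Hôpital's rule: differentiate numerator and denominator separately.
  f(x) = x + 1   ⇒   f'(x) = 1
  g(x) = 5·x^3   ⇒   g'(x) = 15·x^2
  lim(x→∞) f'(x)/g'(x) = lim(x→∞) (1)/(15·x^2)
  = 0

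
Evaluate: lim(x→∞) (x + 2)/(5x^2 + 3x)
This is an ∞/∞ indeterminate form.

Apply L'Hôpital's rule: differentiate numerator and denominator separately.
  f(x) = x + 2   ⇒   f'(x) = 1
  g(x) = 5·x^2 + 3·x   ⇒   g'(x) = 10·x + 3
  lim(x→∞) f'(x)/g'(x) = lim(x→∞) (1)/(10·x + 3)
  = 0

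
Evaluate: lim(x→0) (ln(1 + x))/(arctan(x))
This is a 0/0 indeterminate form.

Apply L'Hôpital's rule: differentiate numerator and denominator separately.
  f(x) = ln(x + 1)   ⇒   f'(x) = 1/(x + 1)
  g(x) = atan(x)   ⇒   g'(x) = 1/(x^2 + 1)
  lim(x→0) f'(x)/g'(x) = lim(x→0) (1/(x + 1))/(1/(x^2 + 1))
  = 1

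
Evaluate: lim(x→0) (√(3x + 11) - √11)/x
This is a standard limit.

Factor or rationalize the expression:
  lim(x→0) (√(3x + 11) - √11)/x = 3·sqrt(11)/22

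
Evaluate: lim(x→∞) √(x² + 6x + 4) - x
This is an ∞-∞ indeterminate form.

Combine fractions or rationalize to convert ∞-∞ to 0/0 form:
  lim(x→∞) √(x² + 6x + 4) - x = 3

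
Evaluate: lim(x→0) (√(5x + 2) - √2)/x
This is a standard limit.

Factor or rationalize the expression:
  lim(x→0) (√(5x + 2) - √2)/x = 5·sqrt(2)/4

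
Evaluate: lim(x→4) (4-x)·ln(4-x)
This is a 0·∞ indeterminate form.

Rewrite 0·∞ as a quotient (0/0 or ∞/∞ form), then apply L'Hôpital's rule:
  lim(x→4) (4-x)·ln(4-x) = 0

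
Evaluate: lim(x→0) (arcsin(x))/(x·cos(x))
This is a 0/0 indeterminate form.

Apply L'Hôpital's rule: differentiate numerator and denominator separately.
  f(x) = asin(x)   ⇒   f'(x) = 1/sqrt(1 - x^2)
  g(x) = x·cos(x)   ⇒   g'(x) = -x·sin(x) + cos(x)
  lim(x→0) f'(x)/g'(x) = lim(x→0) (1/sqrt(1 - x^2))/(-x·sin(x) + cos(x))
  = 1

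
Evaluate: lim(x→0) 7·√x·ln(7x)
This is a 0·∞ indeterminate form.

Rewrite 0·∞ as a quotient (0/0 or ∞/∞ form), then apply L'Hôpital's rule:
  lim(x→0) 7·√x·ln(7x) = 0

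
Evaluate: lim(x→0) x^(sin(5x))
This is an exponential indeterminate form.

For exponential indeterminate forms, take the natural log:
  Let L = lim(x→0) x^(sin(5x))
  Then ln(L) = lim(x→0) [exponent × ln(base)]
  Evaluate using L'Hôpital or standard limits, then exponentiate.
  L = 1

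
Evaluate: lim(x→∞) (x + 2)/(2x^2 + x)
This is an ∞/∞ indeterminate form.

Apply L'Hôpital's rule: differentiate numerator and denominator separately.
  f(x) = x + 2   ⇒   f'(x) = 1
  g(x) = 2·x^2 + x   ⇒   g'(x) = 4·x + 1
  lim(x→∞) f'(x)/g'(x) = lim(x→∞) (1)/(4·x + 1)
  = 0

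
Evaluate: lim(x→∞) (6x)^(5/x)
This is an exponential indeterminate form.

For exponential indeterminate forms, take the natural log:
  Let L = lim(x→∞) (6x)^(5/x)
  Then ln(L) = lim(x→∞) [exponent × ln(base)]
  Evaluate using L'Hôpital or standard limits, then exponentiate.
  L = 1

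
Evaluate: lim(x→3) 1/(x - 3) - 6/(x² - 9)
This is an ∞-∞ indeterminate form.

Combine fractions or rationalize to convert ∞-∞ to 0/0 form:
  lim(x→3) 1/(x - 3) - 6/(x² - 9) = 1/6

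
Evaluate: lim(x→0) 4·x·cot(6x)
This is a 0·∞ indeterminate form.

Rewrite 0·∞ as a quotient (0/0 or ∞/∞ form), then apply L'Hôpital's rule:
  lim(x→0) 4·x·cot(6x) = 2/3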